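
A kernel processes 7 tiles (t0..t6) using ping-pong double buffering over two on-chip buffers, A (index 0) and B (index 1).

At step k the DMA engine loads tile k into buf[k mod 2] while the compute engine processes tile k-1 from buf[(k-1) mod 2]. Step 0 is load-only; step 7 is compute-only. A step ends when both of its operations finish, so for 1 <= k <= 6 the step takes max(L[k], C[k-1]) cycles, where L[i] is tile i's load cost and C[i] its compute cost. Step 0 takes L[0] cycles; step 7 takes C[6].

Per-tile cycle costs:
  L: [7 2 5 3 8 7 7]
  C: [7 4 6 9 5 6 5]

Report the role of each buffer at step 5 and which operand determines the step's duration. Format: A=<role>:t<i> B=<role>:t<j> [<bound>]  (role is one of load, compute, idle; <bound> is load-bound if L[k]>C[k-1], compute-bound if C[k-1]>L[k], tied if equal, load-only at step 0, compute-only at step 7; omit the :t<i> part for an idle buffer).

step 0: L[0]=7 → dur=7, Σ=7 | A=load:t0 B=idle [load-only]
step 1: L[1]=2 C[0]=7 → dur=7, Σ=14 | A=compute:t0 B=load:t1 [compute-bound]
step 2: L[2]=5 C[1]=4 → dur=5, Σ=19 | A=load:t2 B=compute:t1 [load-bound]
step 3: L[3]=3 C[2]=6 → dur=6, Σ=25 | A=compute:t2 B=load:t3 [compute-bound]
step 4: L[4]=8 C[3]=9 → dur=9, Σ=34 | A=load:t4 B=compute:t3 [compute-bound]
step 5: L[5]=7 C[4]=5 → dur=7, Σ=41 | A=compute:t4 B=load:t5 [load-bound]
step 6: L[6]=7 C[5]=6 → dur=7, Σ=48 | A=load:t6 B=compute:t5 [load-bound]
step 7: C[6]=5 → dur=5, Σ=53 | A=compute:t6 B=idle [compute-only]

step 5: A=compute:t4 B=load:t5 [load-bound]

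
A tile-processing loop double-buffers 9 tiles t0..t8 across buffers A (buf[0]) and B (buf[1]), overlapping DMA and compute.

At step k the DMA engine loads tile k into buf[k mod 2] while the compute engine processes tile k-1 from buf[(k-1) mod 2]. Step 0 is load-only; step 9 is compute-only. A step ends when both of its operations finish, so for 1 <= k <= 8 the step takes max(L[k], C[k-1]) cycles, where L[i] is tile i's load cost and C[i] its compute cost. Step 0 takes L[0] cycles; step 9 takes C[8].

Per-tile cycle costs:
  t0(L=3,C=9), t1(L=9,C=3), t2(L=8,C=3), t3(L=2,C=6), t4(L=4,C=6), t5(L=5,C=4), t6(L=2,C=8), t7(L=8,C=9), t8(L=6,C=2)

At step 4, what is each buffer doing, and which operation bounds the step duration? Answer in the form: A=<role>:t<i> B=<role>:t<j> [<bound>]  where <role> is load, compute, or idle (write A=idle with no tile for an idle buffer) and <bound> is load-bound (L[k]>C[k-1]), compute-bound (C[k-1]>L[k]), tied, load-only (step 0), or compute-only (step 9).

step 4: A=load:t4 B=compute:t3 [compute-bound]

k=0 load=t0/3c comp=- wait=3 total=3
k=1 load=t1/9c comp=t0/9c wait=9 total=12
k=2 load=t2/8c comp=t1/3c wait=8 total=20
k=3 load=t3/2c comp=t2/3c wait=3 total=23
k=4 load=t4/4c comp=t3/6c wait=6 total=29
k=5 load=t5/5c comp=t4/6c wait=6 total=35
k=6 load=t6/2c comp=t5/4c wait=4 total=39
k=7 load=t7/8c comp=t6/8c wait=8 total=47
k=8 load=t8/6c comp=t7/9c wait=9 total=56
k=9 load=- comp=t8/2c wait=2 total=58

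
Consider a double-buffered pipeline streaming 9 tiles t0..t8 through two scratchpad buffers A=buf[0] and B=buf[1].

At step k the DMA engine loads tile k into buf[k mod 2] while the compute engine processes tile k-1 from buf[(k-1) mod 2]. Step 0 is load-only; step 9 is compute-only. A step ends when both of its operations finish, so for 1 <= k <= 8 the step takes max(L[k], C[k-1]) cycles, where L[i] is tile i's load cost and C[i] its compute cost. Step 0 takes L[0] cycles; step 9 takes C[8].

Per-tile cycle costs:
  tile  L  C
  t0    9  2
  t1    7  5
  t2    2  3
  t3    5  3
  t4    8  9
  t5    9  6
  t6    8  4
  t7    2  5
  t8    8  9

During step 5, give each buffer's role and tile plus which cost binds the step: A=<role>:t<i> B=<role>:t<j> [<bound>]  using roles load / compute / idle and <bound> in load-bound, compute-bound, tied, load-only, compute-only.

step 0: L[0]=9 → dur=9, Σ=9 | A=load:t0 B=idle [load-only]
step 1: L[1]=7 C[0]=2 → dur=7, Σ=16 | A=compute:t0 B=load:t1 [load-bound]
step 2: L[2]=2 C[1]=5 → dur=5, Σ=21 | A=load:t2 B=compute:t1 [compute-bound]
step 3: L[3]=5 C[2]=3 → dur=5, Σ=26 | A=compute:t2 B=load:t3 [load-bound]
step 4: L[4]=8 C[3]=3 → dur=8, Σ=34 | A=load:t4 B=compute:t3 [load-bound]
step 5: L[5]=9 C[4]=9 → dur=9, Σ=43 | A=compute:t4 B=load:t5 [tied]
step 6: L[6]=8 C[5]=6 → dur=8, Σ=51 | A=load:t6 B=compute:t5 [load-bound]
step 7: L[7]=2 C[6]=4 → dur=4, Σ=55 | A=compute:t6 B=load:t7 [compute-bound]
step 8: L[8]=8 C[7]=5 → dur=8, Σ=63 | A=load:t8 B=compute:t7 [load-bound]
step 9: C[8]=9 → dur=9, Σ=72 | A=compute:t8 B=idle [compute-only]

step 5: A=compute:t4 B=load:t5 [tied]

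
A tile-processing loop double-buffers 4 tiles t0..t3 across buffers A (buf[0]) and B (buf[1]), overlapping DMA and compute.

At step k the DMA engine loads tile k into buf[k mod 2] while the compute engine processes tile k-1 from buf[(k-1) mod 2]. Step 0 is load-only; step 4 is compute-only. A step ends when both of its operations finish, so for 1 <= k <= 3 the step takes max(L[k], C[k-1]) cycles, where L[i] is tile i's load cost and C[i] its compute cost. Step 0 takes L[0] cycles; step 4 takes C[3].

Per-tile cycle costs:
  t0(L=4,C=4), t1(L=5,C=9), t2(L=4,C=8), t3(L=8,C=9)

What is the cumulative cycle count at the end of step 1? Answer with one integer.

end_cycle[1] = 9

  0. 4=4c; end=4; A:t0 B:-
  1. max(5,4)=5c; end=9; A:t0 B:t1
  2. max(4,9)=9c; end=18; A:t2 B:t1
  3. max(8,8)=8c; end=26; A:t2 B:t3
  4. 9=9c; end=35; A:t2 B:t3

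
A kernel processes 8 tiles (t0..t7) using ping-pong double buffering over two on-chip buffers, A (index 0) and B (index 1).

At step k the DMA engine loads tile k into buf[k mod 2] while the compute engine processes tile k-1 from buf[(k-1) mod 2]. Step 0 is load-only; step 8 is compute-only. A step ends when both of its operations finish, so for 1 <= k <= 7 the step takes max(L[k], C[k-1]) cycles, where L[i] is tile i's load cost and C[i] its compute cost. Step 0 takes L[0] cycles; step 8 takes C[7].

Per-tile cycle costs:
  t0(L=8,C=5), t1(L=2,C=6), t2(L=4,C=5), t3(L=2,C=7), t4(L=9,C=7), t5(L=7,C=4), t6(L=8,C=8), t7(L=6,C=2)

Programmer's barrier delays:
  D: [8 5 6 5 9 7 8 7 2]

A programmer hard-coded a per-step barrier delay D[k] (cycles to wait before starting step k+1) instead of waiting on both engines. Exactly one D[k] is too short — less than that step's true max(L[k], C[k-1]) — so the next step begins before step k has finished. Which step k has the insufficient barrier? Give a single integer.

hazard at step 7

step 0: need L[0]=8 = 8; D[0]=8 ok
step 1: need max(L[1]=2,C[0]=5) = 5; D[1]=5 ok
step 2: need max(L[2]=4,C[1]=6) = 6; D[2]=6 ok
step 3: need max(L[3]=2,C[2]=5) = 5; D[3]=5 ok
step 4: need max(L[4]=9,C[3]=7) = 9; D[4]=9 ok
step 5: need max(L[5]=7,C[4]=7) = 7; D[5]=7 ok
step 6: need max(L[6]=8,C[5]=4) = 8; D[6]=8 ok
step 7: need max(L[7]=6,C[6]=8) = 8; D[7]=7 SHORT
step 8: need C[7]=2 = 2; D[8]=2 ok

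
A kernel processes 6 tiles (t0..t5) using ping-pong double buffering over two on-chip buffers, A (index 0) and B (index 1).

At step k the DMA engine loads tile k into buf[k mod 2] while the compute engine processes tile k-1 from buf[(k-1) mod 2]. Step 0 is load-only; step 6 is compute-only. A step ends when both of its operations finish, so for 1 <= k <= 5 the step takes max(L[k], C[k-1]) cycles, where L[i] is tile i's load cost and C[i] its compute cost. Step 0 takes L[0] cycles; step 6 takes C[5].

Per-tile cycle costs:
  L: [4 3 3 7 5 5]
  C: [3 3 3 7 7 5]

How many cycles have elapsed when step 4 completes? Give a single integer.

  0. 4=4c; end=4; A:t0 B:-
  1. max(3,3)=3c; end=7; A:t0 B:t1
  2. max(3,3)=3c; end=10; A:t2 B:t1
  3. max(7,3)=7c; end=17; A:t2 B:t3
  4. max(5,7)=7c; end=24; A:t4 B:t3
  5. max(5,7)=7c; end=31; A:t4 B:t5
  6. 5=5c; end=36; A:t4 B:t5

end_cycle[4] = 24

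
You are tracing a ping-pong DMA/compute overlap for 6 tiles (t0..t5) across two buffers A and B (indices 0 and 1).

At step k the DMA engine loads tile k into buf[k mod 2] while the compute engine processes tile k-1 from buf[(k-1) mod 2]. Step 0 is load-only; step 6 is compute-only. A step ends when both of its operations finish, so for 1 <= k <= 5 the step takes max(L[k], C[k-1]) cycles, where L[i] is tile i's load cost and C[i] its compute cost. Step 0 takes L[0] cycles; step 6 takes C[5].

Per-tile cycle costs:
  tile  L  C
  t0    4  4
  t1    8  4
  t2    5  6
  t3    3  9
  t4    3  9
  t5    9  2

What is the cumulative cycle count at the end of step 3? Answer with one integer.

end_cycle[3] = 23

[0] DMA t0→A (4c) ∥ CU idle ⇒ 4c, clock 4
[1] DMA t1→B (8c) ∥ CU A:t0 (4c) ⇒ 8c, clock 12
[2] DMA t2→A (5c) ∥ CU B:t1 (4c) ⇒ 5c, clock 17
[3] DMA t3→B (3c) ∥ CU A:t2 (6c) ⇒ 6c, clock 23
[4] DMA t4→A (3c) ∥ CU B:t3 (9c) ⇒ 9c, clock 32
[5] DMA t5→B (9c) ∥ CU A:t4 (9c) ⇒ 9c, clock 41
[6] DMA idle ∥ CU B:t5 (2c) ⇒ 2c, clock 43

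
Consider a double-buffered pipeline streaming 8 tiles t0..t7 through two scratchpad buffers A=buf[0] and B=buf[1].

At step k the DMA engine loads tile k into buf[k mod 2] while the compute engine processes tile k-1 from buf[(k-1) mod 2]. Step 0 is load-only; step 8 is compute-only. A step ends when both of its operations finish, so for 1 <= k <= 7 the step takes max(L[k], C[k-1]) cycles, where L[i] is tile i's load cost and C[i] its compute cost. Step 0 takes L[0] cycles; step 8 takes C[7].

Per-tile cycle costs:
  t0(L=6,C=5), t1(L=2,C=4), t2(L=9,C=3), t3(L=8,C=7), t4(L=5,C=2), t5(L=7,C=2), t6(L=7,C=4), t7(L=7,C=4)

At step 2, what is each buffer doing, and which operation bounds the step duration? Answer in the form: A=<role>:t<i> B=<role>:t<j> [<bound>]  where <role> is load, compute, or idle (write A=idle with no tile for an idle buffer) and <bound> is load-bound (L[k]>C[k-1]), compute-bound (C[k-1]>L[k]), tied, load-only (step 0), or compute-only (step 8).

step 2: A=load:t2 B=compute:t1 [load-bound]

[0] DMA t0→A (6c) ∥ CU idle ⇒ 6c, clock 6
[1] DMA t1→B (2c) ∥ CU A:t0 (5c) ⇒ 5c, clock 11
[2] DMA t2→A (9c) ∥ CU B:t1 (4c) ⇒ 9c, clock 20
[3] DMA t3→B (8c) ∥ CU A:t2 (3c) ⇒ 8c, clock 28
[4] DMA t4→A (5c) ∥ CU B:t3 (7c) ⇒ 7c, clock 35
[5] DMA t5→B (7c) ∥ CU A:t4 (2c) ⇒ 7c, clock 42
[6] DMA t6→A (7c) ∥ CU B:t5 (2c) ⇒ 7c, clock 49
[7] DMA t7→B (7c) ∥ CU A:t6 (4c) ⇒ 7c, clock 56
[8] DMA idle ∥ CU B:t7 (4c) ⇒ 4c, clock 60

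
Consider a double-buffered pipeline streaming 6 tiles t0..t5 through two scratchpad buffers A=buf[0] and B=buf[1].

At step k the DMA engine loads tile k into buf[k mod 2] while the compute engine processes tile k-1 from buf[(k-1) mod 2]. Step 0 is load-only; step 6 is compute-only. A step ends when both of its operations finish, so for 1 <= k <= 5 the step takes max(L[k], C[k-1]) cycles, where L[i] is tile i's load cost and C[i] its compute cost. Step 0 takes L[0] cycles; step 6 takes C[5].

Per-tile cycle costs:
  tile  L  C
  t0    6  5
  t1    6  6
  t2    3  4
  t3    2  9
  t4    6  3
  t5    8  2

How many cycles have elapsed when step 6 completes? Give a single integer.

end_cycle[6] = 41

k=0 load=t0/6c comp=- wait=6 total=6
k=1 load=t1/6c comp=t0/5c wait=6 total=12
k=2 load=t2/3c comp=t1/6c wait=6 total=18
k=3 load=t3/2c comp=t2/4c wait=4 total=22
k=4 load=t4/6c comp=t3/9c wait=9 total=31
k=5 load=t5/8c comp=t4/3c wait=8 total=39
k=6 load=- comp=t5/2c wait=2 total=41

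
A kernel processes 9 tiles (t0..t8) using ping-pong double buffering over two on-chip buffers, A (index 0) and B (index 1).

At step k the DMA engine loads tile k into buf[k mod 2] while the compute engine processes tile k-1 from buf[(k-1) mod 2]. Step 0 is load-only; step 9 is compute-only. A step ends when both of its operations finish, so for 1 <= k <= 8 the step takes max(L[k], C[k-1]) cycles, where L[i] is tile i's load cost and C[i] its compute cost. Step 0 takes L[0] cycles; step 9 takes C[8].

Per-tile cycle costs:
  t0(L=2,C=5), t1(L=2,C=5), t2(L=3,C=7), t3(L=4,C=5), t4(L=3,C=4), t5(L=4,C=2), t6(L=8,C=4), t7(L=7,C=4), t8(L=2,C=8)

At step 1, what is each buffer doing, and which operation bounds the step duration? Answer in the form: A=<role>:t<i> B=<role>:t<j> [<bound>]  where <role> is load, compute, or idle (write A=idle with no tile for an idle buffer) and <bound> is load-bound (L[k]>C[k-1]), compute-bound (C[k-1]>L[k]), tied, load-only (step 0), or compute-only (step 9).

step 1: A=compute:t0 B=load:t1 [compute-bound]

k=0 load=t0/2c comp=- wait=2 total=2
k=1 load=t1/2c comp=t0/5c wait=5 total=7
k=2 load=t2/3c comp=t1/5c wait=5 total=12
k=3 load=t3/4c comp=t2/7c wait=7 total=19
k=4 load=t4/3c comp=t3/5c wait=5 total=24
k=5 load=t5/4c comp=t4/4c wait=4 total=28
k=6 load=t6/8c comp=t5/2c wait=8 total=36
k=7 load=t7/7c comp=t6/4c wait=7 total=43
k=8 load=t8/2c comp=t7/4c wait=4 total=47
k=9 load=- comp=t8/8c wait=8 total=55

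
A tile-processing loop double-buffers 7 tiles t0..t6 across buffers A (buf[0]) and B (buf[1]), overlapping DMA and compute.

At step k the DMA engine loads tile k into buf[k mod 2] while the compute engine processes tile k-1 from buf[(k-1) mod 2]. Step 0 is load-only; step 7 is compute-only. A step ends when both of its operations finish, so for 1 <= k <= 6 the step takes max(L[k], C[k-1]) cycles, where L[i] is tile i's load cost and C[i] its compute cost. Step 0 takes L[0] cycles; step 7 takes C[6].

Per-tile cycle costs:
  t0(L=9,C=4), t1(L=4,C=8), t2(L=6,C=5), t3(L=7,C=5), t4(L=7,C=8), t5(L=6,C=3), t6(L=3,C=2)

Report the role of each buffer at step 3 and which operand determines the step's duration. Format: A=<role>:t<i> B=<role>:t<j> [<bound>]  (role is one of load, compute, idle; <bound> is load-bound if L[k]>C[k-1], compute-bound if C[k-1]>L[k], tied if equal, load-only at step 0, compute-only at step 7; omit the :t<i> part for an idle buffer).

step 3: A=compute:t2 B=load:t3 [load-bound]

step 0: L[0]=9 → dur=9, Σ=9 | A=load:t0 B=idle [load-only]
step 1: L[1]=4 C[0]=4 → dur=4, Σ=13 | A=compute:t0 B=load:t1 [tied]
step 2: L[2]=6 C[1]=8 → dur=8, Σ=21 | A=load:t2 B=compute:t1 [compute-bound]
step 3: L[3]=7 C[2]=5 → dur=7, Σ=28 | A=compute:t2 B=load:t3 [load-bound]
step 4: L[4]=7 C[3]=5 → dur=7, Σ=35 | A=load:t4 B=compute:t3 [load-bound]
step 5: L[5]=6 C[4]=8 → dur=8, Σ=43 | A=compute:t4 B=load:t5 [compute-bound]
step 6: L[6]=3 C[5]=3 → dur=3, Σ=46 | A=load:t6 B=compute:t5 [tied]
step 7: C[6]=2 → dur=2, Σ=48 | A=compute:t6 B=idle [compute-only]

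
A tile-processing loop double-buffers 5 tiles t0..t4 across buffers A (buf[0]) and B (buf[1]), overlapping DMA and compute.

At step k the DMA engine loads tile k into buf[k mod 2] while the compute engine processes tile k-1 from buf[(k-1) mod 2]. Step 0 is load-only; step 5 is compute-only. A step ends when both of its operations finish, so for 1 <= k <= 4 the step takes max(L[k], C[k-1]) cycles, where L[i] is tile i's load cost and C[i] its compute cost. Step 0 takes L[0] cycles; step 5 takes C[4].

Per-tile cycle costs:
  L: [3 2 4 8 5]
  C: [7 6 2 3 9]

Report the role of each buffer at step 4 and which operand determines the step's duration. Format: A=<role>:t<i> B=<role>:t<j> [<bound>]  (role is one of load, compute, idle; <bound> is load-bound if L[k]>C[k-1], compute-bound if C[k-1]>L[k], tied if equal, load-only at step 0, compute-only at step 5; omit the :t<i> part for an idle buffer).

step 4: A=load:t4 B=compute:t3 [load-bound]

  0. 3=3c; end=3; A:t0 B:-
  1. max(2,7)=7c; end=10; A:t0 B:t1
  2. max(4,6)=6c; end=16; A:t2 B:t1
  3. max(8,2)=8c; end=24; A:t2 B:t3
  4. max(5,3)=5c; end=29; A:t4 B:t3
  5. 9=9c; end=38; A:t4 B:t3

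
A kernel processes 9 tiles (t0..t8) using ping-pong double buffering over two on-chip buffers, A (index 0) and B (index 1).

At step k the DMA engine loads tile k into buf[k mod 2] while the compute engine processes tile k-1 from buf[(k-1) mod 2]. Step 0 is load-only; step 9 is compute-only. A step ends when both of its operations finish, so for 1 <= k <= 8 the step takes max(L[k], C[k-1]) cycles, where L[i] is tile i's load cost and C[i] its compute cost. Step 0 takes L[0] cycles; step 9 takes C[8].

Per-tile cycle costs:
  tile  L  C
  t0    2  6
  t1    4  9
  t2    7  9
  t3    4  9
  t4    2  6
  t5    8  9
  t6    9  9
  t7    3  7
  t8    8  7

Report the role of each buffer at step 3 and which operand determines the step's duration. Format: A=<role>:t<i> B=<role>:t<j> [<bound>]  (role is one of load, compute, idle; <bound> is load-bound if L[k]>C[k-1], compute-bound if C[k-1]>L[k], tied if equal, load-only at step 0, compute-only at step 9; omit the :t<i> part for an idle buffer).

step 0: L[0]=2 → dur=2, Σ=2 | A=load:t0 B=idle [load-only]
step 1: L[1]=4 C[0]=6 → dur=6, Σ=8 | A=compute:t0 B=load:t1 [compute-bound]
step 2: L[2]=7 C[1]=9 → dur=9, Σ=17 | A=load:t2 B=compute:t1 [compute-bound]
step 3: L[3]=4 C[2]=9 → dur=9, Σ=26 | A=compute:t2 B=load:t3 [compute-bound]
step 4: L[4]=2 C[3]=9 → dur=9, Σ=35 | A=load:t4 B=compute:t3 [compute-bound]
step 5: L[5]=8 C[4]=6 → dur=8, Σ=43 | A=compute:t4 B=load:t5 [load-bound]
step 6: L[6]=9 C[5]=9 → dur=9, Σ=52 | A=load:t6 B=compute:t5 [tied]
step 7: L[7]=3 C[6]=9 → dur=9, Σ=61 | A=compute:t6 B=load:t7 [compute-bound]
step 8: L[8]=8 C[7]=7 → dur=8, Σ=69 | A=load:t8 B=compute:t7 [load-bound]
step 9: C[8]=7 → dur=7, Σ=76 | A=compute:t8 B=idle [compute-only]

step 3: A=compute:t2 B=load:t3 [compute-bound]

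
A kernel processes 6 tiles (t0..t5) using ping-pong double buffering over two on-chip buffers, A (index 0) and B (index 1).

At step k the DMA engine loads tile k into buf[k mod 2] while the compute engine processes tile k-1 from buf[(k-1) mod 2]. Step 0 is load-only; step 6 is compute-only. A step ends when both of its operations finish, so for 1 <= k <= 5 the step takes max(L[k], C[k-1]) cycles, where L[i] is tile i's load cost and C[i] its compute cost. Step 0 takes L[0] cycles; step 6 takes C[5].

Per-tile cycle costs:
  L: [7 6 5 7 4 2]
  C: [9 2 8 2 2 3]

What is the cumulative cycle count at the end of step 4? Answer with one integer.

end_cycle[4] = 33

[0] DMA t0→A (7c) ∥ CU idle ⇒ 7c, clock 7
[1] DMA t1→B (6c) ∥ CU A:t0 (9c) ⇒ 9c, clock 16
[2] DMA t2→A (5c) ∥ CU B:t1 (2c) ⇒ 5c, clock 21
[3] DMA t3→B (7c) ∥ CU A:t2 (8c) ⇒ 8c, clock 29
[4] DMA t4→A (4c) ∥ CU B:t3 (2c) ⇒ 4c, clock 33
[5] DMA t5→B (2c) ∥ CU A:t4 (2c) ⇒ 2c, clock 35
[6] DMA idle ∥ CU B:t5 (3c) ⇒ 3c, clock 38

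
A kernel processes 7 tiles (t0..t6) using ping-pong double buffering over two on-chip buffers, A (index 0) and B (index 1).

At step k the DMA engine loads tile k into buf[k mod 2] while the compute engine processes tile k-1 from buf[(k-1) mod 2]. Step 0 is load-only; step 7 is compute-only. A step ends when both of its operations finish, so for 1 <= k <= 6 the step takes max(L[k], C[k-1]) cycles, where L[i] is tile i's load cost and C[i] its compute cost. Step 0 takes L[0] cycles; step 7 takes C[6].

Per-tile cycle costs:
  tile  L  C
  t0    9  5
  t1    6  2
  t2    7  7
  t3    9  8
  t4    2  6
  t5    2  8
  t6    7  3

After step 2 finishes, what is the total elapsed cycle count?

[0] DMA t0→A (9c) ∥ CU idle ⇒ 9c, clock 9
[1] DMA t1→B (6c) ∥ CU A:t0 (5c) ⇒ 6c, clock 15
[2] DMA t2→A (7c) ∥ CU B:t1 (2c) ⇒ 7c, clock 22
[3] DMA t3→B (9c) ∥ CU A:t2 (7c) ⇒ 9c, clock 31
[4] DMA t4→A (2c) ∥ CU B:t3 (8c) ⇒ 8c, clock 39
[5] DMA t5→B (2c) ∥ CU A:t4 (6c) ⇒ 6c, clock 45
[6] DMA t6→A (7c) ∥ CU B:t5 (8c) ⇒ 8c, clock 53
[7] DMA idle ∥ CU A:t6 (3c) ⇒ 3c, clock 56

end_cycle[2] = 22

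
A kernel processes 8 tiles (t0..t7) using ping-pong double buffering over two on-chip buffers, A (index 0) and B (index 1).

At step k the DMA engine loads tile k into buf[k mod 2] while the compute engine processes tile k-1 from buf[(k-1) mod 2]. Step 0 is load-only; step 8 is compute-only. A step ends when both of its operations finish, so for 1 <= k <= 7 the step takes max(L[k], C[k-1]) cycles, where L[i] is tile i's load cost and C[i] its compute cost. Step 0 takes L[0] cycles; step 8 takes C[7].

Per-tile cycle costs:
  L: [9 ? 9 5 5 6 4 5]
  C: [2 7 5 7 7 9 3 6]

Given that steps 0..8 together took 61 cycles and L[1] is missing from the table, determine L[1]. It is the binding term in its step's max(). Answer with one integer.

step 0: dur = L[0]=9 = 9
step 1: dur = max(L[1]=?, C[0]=2) = L[1]  (unknown; binding)
step 2: dur = max(L[2]=9, C[1]=7) = 9
step 3: dur = max(L[3]=5, C[2]=5) = 5
step 4: dur = max(L[4]=5, C[3]=7) = 7
step 5: dur = max(L[5]=6, C[4]=7) = 7
step 6: dur = max(L[6]=4, C[5]=9) = 9
step 7: dur = max(L[7]=5, C[6]=3) = 5
step 8: dur = C[7]=6 = 6
sum of known step durations = 57
dur[1] = total - known = 61 - 57 = 4
L[1] is the binding max in step 1, so L[1] = dur[1] = 4

L[1] = 4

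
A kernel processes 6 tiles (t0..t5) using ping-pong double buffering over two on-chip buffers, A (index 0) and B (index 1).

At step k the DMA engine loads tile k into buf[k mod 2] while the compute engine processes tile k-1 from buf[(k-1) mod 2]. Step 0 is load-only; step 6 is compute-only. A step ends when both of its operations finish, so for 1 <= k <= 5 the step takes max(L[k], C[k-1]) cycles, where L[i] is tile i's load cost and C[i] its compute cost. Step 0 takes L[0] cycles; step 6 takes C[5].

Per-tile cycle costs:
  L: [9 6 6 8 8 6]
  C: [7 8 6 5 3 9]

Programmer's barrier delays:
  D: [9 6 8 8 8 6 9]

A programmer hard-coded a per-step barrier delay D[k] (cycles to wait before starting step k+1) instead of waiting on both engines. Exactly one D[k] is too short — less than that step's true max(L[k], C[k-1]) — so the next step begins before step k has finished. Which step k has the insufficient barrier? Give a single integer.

k=0 barrier L[0]=9→9c, D[0]=9 ok
k=1 barrier max(L[1]=6,C[0]=7)→7c, D[1]=6 SHORT
k=2 barrier max(L[2]=6,C[1]=8)→8c, D[2]=8 ok
k=3 barrier max(L[3]=8,C[2]=6)→8c, D[3]=8 ok
k=4 barrier max(L[4]=8,C[3]=5)→8c, D[4]=8 ok
k=5 barrier max(L[5]=6,C[4]=3)→6c, D[5]=6 ok
k=6 barrier C[5]=9→9c, D[6]=9 ok

hazard at step 1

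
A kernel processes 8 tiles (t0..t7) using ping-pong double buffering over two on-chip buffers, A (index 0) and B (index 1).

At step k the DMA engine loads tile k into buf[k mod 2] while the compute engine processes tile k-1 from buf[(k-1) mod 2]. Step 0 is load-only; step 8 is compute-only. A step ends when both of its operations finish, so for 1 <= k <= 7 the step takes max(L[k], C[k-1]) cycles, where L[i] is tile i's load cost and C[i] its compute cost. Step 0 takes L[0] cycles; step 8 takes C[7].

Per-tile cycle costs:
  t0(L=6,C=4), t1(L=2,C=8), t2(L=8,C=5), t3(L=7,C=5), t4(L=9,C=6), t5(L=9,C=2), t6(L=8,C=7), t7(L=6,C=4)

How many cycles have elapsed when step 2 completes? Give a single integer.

end_cycle[2] = 18

step 0: L[0]=6 → dur=6, Σ=6 | A=load:t0 B=idle [load-only]
step 1: L[1]=2 C[0]=4 → dur=4, Σ=10 | A=compute:t0 B=load:t1 [compute-bound]
step 2: L[2]=8 C[1]=8 → dur=8, Σ=18 | A=load:t2 B=compute:t1 [tied]
step 3: L[3]=7 C[2]=5 → dur=7, Σ=25 | A=compute:t2 B=load:t3 [load-bound]
step 4: L[4]=9 C[3]=5 → dur=9, Σ=34 | A=load:t4 B=compute:t3 [load-bound]
step 5: L[5]=9 C[4]=6 → dur=9, Σ=43 | A=compute:t4 B=load:t5 [load-bound]
step 6: L[6]=8 C[5]=2 → dur=8, Σ=51 | A=load:t6 B=compute:t5 [load-bound]
step 7: L[7]=6 C[6]=7 → dur=7, Σ=58 | A=compute:t6 B=load:t7 [compute-bound]
step 8: C[7]=4 → dur=4, Σ=62 | A=idle B=compute:t7 [compute-only]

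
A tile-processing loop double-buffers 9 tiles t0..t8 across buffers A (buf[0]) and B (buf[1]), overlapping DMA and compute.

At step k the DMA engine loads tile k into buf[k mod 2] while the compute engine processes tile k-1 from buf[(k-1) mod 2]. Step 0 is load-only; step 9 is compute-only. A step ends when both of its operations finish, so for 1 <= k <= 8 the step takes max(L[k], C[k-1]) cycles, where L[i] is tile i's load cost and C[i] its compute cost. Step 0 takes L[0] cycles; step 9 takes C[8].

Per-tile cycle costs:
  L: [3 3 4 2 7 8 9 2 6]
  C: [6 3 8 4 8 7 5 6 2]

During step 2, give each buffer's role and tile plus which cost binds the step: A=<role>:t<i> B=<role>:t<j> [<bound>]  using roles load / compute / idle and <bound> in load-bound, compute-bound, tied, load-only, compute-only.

step 0: L[0]=3 → dur=3, Σ=3 | A=load:t0 B=idle [load-only]
step 1: L[1]=3 C[0]=6 → dur=6, Σ=9 | A=compute:t0 B=load:t1 [compute-bound]
step 2: L[2]=4 C[1]=3 → dur=4, Σ=13 | A=load:t2 B=compute:t1 [load-bound]
step 3: L[3]=2 C[2]=8 → dur=8, Σ=21 | A=compute:t2 B=load:t3 [compute-bound]
step 4: L[4]=7 C[3]=4 → dur=7, Σ=28 | A=load:t4 B=compute:t3 [load-bound]
step 5: L[5]=8 C[4]=8 → dur=8, Σ=36 | A=compute:t4 B=load:t5 [tied]
step 6: L[6]=9 C[5]=7 → dur=9, Σ=45 | A=load:t6 B=compute:t5 [load-bound]
step 7: L[7]=2 C[6]=5 → dur=5, Σ=50 | A=compute:t6 B=load:t7 [compute-bound]
step 8: L[8]=6 C[7]=6 → dur=6, Σ=56 | A=load:t8 B=compute:t7 [tied]
step 9: C[8]=2 → dur=2, Σ=58 | A=compute:t8 B=idle [compute-only]

step 2: A=load:t2 B=compute:t1 [load-bound]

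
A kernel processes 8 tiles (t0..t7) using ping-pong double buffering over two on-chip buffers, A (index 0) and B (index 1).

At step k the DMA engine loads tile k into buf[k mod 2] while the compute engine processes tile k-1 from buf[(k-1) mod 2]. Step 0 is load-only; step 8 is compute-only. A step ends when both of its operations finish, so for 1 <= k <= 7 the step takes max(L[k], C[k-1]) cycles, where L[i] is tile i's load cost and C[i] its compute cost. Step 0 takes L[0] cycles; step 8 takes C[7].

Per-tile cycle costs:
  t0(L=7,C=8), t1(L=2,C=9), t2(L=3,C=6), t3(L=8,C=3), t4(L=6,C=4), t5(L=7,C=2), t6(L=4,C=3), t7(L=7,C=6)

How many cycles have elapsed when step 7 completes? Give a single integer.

  0. 7=7c; end=7; A:t0 B:-
  1. max(2,8)=8c; end=15; A:t0 B:t1
  2. max(3,9)=9c; end=24; A:t2 B:t1
  3. max(8,6)=8c; end=32; A:t2 B:t3
  4. max(6,3)=6c; end=38; A:t4 B:t3
  5. max(7,4)=7c; end=45; A:t4 B:t5
  6. max(4,2)=4c; end=49; A:t6 B:t5
  7. max(7,3)=7c; end=56; A:t6 B:t7
  8. 6=6c; end=62; A:t6 B:t7

end_cycle[7] = 56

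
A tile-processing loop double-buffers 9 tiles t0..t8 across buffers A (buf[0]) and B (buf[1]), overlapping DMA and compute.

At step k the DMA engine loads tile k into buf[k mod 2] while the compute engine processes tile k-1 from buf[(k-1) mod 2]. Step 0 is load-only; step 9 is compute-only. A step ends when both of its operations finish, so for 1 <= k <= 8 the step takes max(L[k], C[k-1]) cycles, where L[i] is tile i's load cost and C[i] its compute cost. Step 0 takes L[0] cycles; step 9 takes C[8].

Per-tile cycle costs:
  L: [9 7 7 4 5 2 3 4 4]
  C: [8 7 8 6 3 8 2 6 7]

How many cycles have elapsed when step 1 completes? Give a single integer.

end_cycle[1] = 17

step 0: L[0]=9 → dur=9, Σ=9 | A=load:t0 B=idle [load-only]
step 1: L[1]=7 C[0]=8 → dur=8, Σ=17 | A=compute:t0 B=load:t1 [compute-bound]
step 2: L[2]=7 C[1]=7 → dur=7, Σ=24 | A=load:t2 B=compute:t1 [tied]
step 3: L[3]=4 C[2]=8 → dur=8, Σ=32 | A=compute:t2 B=load:t3 [compute-bound]
step 4: L[4]=5 C[3]=6 → dur=6, Σ=38 | A=load:t4 B=compute:t3 [compute-bound]
step 5: L[5]=2 C[4]=3 → dur=3, Σ=41 | A=compute:t4 B=load:t5 [compute-bound]
step 6: L[6]=3 C[5]=8 → dur=8, Σ=49 | A=load:t6 B=compute:t5 [compute-bound]
step 7: L[7]=4 C[6]=2 → dur=4, Σ=53 | A=compute:t6 B=load:t7 [load-bound]
step 8: L[8]=4 C[7]=6 → dur=6, Σ=59 | A=load:t8 B=compute:t7 [compute-bound]
step 9: C[8]=7 → dur=7, Σ=66 | A=compute:t8 B=idle [compute-only]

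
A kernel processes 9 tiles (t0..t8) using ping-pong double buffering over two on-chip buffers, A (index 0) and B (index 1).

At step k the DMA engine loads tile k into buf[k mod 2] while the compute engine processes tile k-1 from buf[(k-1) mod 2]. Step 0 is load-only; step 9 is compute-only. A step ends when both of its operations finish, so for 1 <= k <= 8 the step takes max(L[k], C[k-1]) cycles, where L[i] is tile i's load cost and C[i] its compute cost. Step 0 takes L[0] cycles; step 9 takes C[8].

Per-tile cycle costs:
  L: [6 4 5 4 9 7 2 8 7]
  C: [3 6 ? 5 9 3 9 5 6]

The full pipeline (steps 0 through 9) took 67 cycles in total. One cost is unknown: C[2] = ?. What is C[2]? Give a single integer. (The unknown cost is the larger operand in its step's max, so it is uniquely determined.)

C[2] = 8

step 0 = dur = L[0]=6 = 6
step 1 = dur = max(L[1]=4, C[0]=3) = 4
step 2 = dur = max(L[2]=5, C[1]=6) = 6
step 3 = dur = max(L[3]=4, C[2]=?) = C[2]  (unknown; binding)
step 4 = dur = max(L[4]=9, C[3]=5) = 9
step 5 = dur = max(L[5]=7, C[4]=9) = 9
step 6 = dur = max(L[6]=2, C[5]=3) = 3
step 7 = dur = max(L[7]=8, C[6]=9) = 9
step 8 = dur = max(L[8]=7, C[7]=5) = 7
step 9 = dur = C[8]=6 = 6
sum of known step durations = 59
dur[3] = total - known = 67 - 59 = 8
C[2] is the binding max in step 3, so C[2] = dur[3] = 8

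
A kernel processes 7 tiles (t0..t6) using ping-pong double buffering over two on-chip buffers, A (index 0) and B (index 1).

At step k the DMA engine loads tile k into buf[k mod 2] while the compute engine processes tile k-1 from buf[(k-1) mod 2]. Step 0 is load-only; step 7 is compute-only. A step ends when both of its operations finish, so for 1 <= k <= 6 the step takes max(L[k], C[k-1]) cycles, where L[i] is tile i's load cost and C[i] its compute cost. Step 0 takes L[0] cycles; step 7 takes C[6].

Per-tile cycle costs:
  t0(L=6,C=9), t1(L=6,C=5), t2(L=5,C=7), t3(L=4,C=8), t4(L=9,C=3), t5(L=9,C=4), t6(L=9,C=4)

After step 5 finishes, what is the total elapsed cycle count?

end_cycle[5] = 45

  0. 6=6c; end=6; A:t0 B:-
  1. max(6,9)=9c; end=15; A:t0 B:t1
  2. max(5,5)=5c; end=20; A:t2 B:t1
  3. max(4,7)=7c; end=27; A:t2 B:t3
  4. max(9,8)=9c; end=36; A:t4 B:t3
  5. max(9,3)=9c; end=45; A:t4 B:t5
  6. max(9,4)=9c; end=54; A:t6 B:t5
  7. 4=4c; end=58; A:t6 B:t5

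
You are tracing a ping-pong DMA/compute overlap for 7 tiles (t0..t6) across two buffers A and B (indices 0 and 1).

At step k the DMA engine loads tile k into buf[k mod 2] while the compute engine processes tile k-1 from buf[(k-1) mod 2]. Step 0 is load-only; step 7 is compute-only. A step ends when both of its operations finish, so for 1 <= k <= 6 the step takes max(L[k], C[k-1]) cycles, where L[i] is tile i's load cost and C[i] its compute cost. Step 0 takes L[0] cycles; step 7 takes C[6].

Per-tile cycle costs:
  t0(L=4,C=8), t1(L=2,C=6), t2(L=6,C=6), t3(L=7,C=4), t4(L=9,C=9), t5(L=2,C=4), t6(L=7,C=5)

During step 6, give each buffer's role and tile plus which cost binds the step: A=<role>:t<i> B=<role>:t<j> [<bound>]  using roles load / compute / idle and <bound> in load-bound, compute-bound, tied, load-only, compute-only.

step 6: A=load:t6 B=compute:t5 [load-bound]

k=0 load=t0/4c comp=- wait=4 total=4
k=1 load=t1/2c comp=t0/8c wait=8 total=12
k=2 load=t2/6c comp=t1/6c wait=6 total=18
k=3 load=t3/7c comp=t2/6c wait=7 total=25
k=4 load=t4/9c comp=t3/4c wait=9 total=34
k=5 load=t5/2c comp=t4/9c wait=9 total=43
k=6 load=t6/7c comp=t5/4c wait=7 total=50
k=7 load=- comp=t6/5c wait=5 total=55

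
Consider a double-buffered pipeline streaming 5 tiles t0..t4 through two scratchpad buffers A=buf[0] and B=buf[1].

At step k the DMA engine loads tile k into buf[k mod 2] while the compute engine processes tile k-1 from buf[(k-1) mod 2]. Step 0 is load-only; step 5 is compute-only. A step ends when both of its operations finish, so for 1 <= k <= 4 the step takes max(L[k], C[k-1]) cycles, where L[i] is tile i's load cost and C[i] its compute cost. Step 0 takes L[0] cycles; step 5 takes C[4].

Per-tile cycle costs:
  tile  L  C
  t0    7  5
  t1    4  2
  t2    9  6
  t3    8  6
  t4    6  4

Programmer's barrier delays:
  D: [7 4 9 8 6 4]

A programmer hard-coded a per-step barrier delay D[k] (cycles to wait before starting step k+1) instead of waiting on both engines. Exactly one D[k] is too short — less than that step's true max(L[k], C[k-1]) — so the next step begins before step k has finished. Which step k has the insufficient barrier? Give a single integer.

hazard at step 1

k=0 barrier L[0]=7→7c, D[0]=7 ok
k=1 barrier max(L[1]=4,C[0]=5)→5c, D[1]=4 SHORT
k=2 barrier max(L[2]=9,C[1]=2)→9c, D[2]=9 ok
k=3 barrier max(L[3]=8,C[2]=6)→8c, D[3]=8 ok
k=4 barrier max(L[4]=6,C[3]=6)→6c, D[4]=6 ok
k=5 barrier C[4]=4→4c, D[5]=4 ok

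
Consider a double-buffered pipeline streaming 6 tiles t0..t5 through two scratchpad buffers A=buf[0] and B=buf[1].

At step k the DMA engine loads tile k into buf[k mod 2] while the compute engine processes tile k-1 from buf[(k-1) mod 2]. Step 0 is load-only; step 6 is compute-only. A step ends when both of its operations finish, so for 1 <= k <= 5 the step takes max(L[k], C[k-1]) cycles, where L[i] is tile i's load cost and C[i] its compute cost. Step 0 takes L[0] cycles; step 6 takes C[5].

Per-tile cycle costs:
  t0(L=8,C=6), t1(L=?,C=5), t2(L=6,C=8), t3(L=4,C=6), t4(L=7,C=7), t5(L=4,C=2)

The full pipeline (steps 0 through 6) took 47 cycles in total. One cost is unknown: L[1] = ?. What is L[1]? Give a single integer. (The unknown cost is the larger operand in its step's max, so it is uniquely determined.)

L[1] = 9

step 0 | dur = L[0]=8 = 8
step 1 | dur = max(L[1]=?, C[0]=6) = L[1]  (unknown; binding)
step 2 | dur = max(L[2]=6, C[1]=5) = 6
step 3 | dur = max(L[3]=4, C[2]=8) = 8
step 4 | dur = max(L[4]=7, C[3]=6) = 7
step 5 | dur = max(L[5]=4, C[4]=7) = 7
step 6 | dur = C[5]=2 = 2
sum of known step durations = 38
dur[1] = total - known = 47 - 38 = 9
L[1] is the binding max in step 1, so L[1] = dur[1] = 9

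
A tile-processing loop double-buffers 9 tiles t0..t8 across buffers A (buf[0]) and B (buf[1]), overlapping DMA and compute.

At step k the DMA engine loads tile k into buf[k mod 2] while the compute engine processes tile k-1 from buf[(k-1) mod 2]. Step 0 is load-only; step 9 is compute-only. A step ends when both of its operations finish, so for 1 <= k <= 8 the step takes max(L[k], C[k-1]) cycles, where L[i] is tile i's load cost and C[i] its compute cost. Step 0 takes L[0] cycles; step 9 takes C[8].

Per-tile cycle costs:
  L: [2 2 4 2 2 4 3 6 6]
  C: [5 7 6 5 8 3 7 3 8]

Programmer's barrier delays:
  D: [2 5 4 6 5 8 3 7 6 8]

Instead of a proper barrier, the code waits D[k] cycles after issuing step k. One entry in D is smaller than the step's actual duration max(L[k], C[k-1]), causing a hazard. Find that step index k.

step 0: need L[0]=2 = 2; D[0]=2 ok
step 1: need max(L[1]=2,C[0]=5) = 5; D[1]=5 ok
step 2: need max(L[2]=4,C[1]=7) = 7; D[2]=4 SHORT
step 3: need max(L[3]=2,C[2]=6) = 6; D[3]=6 ok
step 4: need max(L[4]=2,C[3]=5) = 5; D[4]=5 ok
step 5: need max(L[5]=4,C[4]=8) = 8; D[5]=8 ok
step 6: need max(L[6]=3,C[5]=3) = 3; D[6]=3 ok
step 7: need max(L[7]=6,C[6]=7) = 7; D[7]=7 ok
step 8: need max(L[8]=6,C[7]=3) = 6; D[8]=6 ok
step 9: need C[8]=8 = 8; D[9]=8 ok

hazard at step 2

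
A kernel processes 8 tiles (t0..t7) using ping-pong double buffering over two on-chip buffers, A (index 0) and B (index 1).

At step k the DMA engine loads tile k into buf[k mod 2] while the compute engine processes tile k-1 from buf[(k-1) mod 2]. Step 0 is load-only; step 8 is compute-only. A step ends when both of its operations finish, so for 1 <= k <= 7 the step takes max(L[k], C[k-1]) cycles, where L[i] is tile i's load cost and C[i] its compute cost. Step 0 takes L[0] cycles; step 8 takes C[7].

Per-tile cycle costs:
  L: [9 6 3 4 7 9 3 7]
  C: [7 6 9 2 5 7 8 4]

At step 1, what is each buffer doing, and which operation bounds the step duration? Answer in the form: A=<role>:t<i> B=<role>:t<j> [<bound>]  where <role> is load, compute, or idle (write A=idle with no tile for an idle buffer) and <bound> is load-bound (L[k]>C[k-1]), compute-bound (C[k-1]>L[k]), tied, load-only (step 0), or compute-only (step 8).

[0] DMA t0→A (9c) ∥ CU idle ⇒ 9c, clock 9
[1] DMA t1→B (6c) ∥ CU A:t0 (7c) ⇒ 7c, clock 16
[2] DMA t2→A (3c) ∥ CU B:t1 (6c) ⇒ 6c, clock 22
[3] DMA t3→B (4c) ∥ CU A:t2 (9c) ⇒ 9c, clock 31
[4] DMA t4→A (7c) ∥ CU B:t3 (2c) ⇒ 7c, clock 38
[5] DMA t5→B (9c) ∥ CU A:t4 (5c) ⇒ 9c, clock 47
[6] DMA t6→A (3c) ∥ CU B:t5 (7c) ⇒ 7c, clock 54
[7] DMA t7→B (7c) ∥ CU A:t6 (8c) ⇒ 8c, clock 62
[8] DMA idle ∥ CU B:t7 (4c) ⇒ 4c, clock 66

step 1: A=compute:t0 B=load:t1 [compute-bound]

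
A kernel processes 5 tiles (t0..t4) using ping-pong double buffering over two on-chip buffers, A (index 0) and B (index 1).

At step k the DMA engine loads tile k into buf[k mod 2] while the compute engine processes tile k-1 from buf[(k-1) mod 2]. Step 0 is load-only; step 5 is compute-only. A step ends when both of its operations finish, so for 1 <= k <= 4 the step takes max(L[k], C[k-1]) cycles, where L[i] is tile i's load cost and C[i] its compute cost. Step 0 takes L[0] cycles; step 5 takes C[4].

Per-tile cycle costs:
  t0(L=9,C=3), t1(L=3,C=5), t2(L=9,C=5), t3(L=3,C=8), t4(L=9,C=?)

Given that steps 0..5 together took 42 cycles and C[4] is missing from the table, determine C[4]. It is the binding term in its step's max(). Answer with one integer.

C[4] = 7

step 0: dur = L[0]=9 = 9
step 1: dur = max(L[1]=3, C[0]=3) = 3
step 2: dur = max(L[2]=9, C[1]=5) = 9
step 3: dur = max(L[3]=3, C[2]=5) = 5
step 4: dur = max(L[4]=9, C[3]=8) = 9
step 5: dur = C[4]=? = C[4]  (unknown; binding)
sum of known step durations = 35
dur[5] = total - known = 42 - 35 = 7
C[4] is the binding max in step 5, so C[4] = dur[5] = 7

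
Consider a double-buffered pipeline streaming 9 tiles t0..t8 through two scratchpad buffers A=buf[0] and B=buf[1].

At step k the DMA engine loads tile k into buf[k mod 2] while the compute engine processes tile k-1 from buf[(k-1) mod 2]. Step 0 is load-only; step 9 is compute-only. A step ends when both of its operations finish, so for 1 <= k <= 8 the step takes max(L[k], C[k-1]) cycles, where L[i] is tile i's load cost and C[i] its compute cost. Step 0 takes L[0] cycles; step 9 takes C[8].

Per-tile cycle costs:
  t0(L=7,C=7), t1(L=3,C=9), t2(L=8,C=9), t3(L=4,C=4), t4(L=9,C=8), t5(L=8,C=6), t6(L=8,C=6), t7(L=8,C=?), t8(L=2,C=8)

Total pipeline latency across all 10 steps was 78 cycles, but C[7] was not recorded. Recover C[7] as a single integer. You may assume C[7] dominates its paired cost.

C[7] = 5

step 0 | dur = L[0]=7 = 7
step 1 | dur = max(L[1]=3, C[0]=7) = 7
step 2 | dur = max(L[2]=8, C[1]=9) = 9
step 3 | dur = max(L[3]=4, C[2]=9) = 9
step 4 | dur = max(L[4]=9, C[3]=4) = 9
step 5 | dur = max(L[5]=8, C[4]=8) = 8
step 6 | dur = max(L[6]=8, C[5]=6) = 8
step 7 | dur = max(L[7]=8, C[6]=6) = 8
step 8 | dur = max(L[8]=2, C[7]=?) = C[7]  (unknown; binding)
step 9 | dur = C[8]=8 = 8
sum of known step durations = 73
dur[8] = total - known = 78 - 73 = 5
C[7] is the binding max in step 8, so C[7] = dur[8] = 5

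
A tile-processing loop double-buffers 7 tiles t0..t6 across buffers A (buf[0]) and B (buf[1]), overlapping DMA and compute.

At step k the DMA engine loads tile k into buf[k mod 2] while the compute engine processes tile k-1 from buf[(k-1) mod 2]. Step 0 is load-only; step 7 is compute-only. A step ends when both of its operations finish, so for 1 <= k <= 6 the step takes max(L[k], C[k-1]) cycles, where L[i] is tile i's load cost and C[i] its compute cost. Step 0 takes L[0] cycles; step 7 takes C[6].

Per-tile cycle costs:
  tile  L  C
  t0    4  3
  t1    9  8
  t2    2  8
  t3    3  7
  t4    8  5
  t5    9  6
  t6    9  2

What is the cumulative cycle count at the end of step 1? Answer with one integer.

[0] DMA t0→A (4c) ∥ CU idle ⇒ 4c, clock 4
[1] DMA t1→B (9c) ∥ CU A:t0 (3c) ⇒ 9c, clock 13
[2] DMA t2→A (2c) ∥ CU B:t1 (8c) ⇒ 8c, clock 21
[3] DMA t3→B (3c) ∥ CU A:t2 (8c) ⇒ 8c, clock 29
[4] DMA t4→A (8c) ∥ CU B:t3 (7c) ⇒ 8c, clock 37
[5] DMA t5→B (9c) ∥ CU A:t4 (5c) ⇒ 9c, clock 46
[6] DMA t6→A (9c) ∥ CU B:t5 (6c) ⇒ 9c, clock 55
[7] DMA idle ∥ CU A:t6 (2c) ⇒ 2c, clock 57

end_cycle[1] = 13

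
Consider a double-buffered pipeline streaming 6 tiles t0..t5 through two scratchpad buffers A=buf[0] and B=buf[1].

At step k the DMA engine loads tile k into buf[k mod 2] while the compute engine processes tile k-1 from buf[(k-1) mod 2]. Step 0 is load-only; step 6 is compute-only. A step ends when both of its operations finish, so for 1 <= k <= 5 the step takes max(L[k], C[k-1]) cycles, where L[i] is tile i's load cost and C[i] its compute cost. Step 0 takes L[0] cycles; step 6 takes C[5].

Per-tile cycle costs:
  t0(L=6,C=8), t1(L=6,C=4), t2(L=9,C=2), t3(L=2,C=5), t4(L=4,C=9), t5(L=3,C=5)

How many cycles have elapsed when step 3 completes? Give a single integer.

k=0 load=t0/6c comp=- wait=6 total=6
k=1 load=t1/6c comp=t0/8c wait=8 total=14
k=2 load=t2/9c comp=t1/4c wait=9 total=23
k=3 load=t3/2c comp=t2/2c wait=2 total=25
k=4 load=t4/4c comp=t3/5c wait=5 total=30
k=5 load=t5/3c comp=t4/9c wait=9 total=39
k=6 load=- comp=t5/5c wait=5 total=44

end_cycle[3] = 25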